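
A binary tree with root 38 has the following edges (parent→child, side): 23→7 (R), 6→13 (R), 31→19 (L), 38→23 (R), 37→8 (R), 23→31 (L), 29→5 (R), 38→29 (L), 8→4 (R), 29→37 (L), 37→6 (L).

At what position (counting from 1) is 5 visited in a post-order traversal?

6

Post-order visits the left subtree, then the right subtree, then the node.
At 38: go left to 29.
  At 29: go left to 37.
    At 37: go left to 6.
      At 6: no left child.
      At 6: go right to 13.
        13 is a leaf — visit 13.
      Visit 6.
    At 37: go right to 8.
      At 8: no left child.
      At 8: go right to 4.
        4 is a leaf — visit 4.
      Visit 8.
    Visit 37.
  At 29: go right to 5.
    5 is a leaf — visit 5.
  Visit 29.
At 38: go right to 23.
  At 23: go left to 31.
    At 31: go left to 19.
      19 is a leaf — visit 19.
    At 31: no right child.
    Visit 31.
  At 23: go right to 7.
    7 is a leaf — visit 7.
  Visit 23.
Visit 38.
Full post-order sequence: 13, 6, 4, 8, 37, 5, 29, 19, 31, 7, 23, 38.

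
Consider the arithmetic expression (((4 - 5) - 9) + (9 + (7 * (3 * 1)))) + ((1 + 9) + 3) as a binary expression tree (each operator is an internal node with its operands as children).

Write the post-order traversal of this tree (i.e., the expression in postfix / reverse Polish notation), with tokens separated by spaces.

4 5 - 9 - 9 7 3 1 * * + + 1 9 + 3 + +

Post-order on an expression tree gives postfix notation: for each operator, emit left operand, right operand, then the operator.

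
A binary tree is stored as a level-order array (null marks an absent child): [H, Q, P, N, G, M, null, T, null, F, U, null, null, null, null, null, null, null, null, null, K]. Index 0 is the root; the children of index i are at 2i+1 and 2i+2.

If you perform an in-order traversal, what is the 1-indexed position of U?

In-order visits the left subtree, then the node, then the right subtree.
At H: go left to Q.
  At Q: go left to N.
    At N: go left to T.
      T is a leaf — visit T.
    Visit N.
    At N: no right child.
  Visit Q.
  At Q: go right to G.
    At G: go left to F.
      At F: no left child.
      Visit F.
      At F: go right to K.
        K is a leaf — visit K.
    Visit G.
    At G: go right to U.
      U is a leaf — visit U.
Visit H.
At H: go right to P.
  At P: go left to M.
    M is a leaf — visit M.
  Visit P.
  At P: no right child.
Full in-order sequence: T, N, Q, F, K, G, U, H, M, P.

7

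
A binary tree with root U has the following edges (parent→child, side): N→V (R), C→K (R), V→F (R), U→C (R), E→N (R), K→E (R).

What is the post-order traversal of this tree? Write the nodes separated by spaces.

F V N E K C U

Post-order visits the left subtree, then the right subtree, then the node.
At U: no left child.
At U: go right to C.
  At C: no left child.
  At C: go right to K.
    At K: no left child.
    At K: go right to E.
      At E: no left child.
      At E: go right to N.
        At N: no left child.
        At N: go right to V.
          At V: no left child.
          At V: go right to F.
            F is a leaf — visit F.
          Visit V.
        Visit N.
      Visit E.
    Visit K.
  Visit C.
Visit U.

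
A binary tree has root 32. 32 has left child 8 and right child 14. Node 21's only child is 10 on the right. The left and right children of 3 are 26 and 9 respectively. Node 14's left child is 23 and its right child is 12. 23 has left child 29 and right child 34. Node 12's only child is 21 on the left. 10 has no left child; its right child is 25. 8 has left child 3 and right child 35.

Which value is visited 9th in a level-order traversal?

Level-order visits nodes level by level from the root, left to right within each level.
Level 0: 32
Level 1: 8, 14
Level 2: 3, 35, 23, 12
Level 3: 26, 9, 29, 34, 21
Level 4: 10
Level 5: 25
Full level-order sequence: 32, 8, 14, 3, 35, 23, 12, 26, 9, 29, 34, 21, 10, 25.

9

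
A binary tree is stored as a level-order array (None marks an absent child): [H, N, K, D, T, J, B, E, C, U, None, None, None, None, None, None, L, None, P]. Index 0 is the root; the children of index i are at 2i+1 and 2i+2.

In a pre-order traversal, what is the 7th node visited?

Pre-order visits the node, then its left subtree, then its right subtree.
Visit H.
At H: go left to N.
  Visit N.
  At N: go left to D.
    Visit D.
    At D: go left to E.
      Visit E.
      At E: no left child.
      At E: go right to L.
        L is a leaf — visit L.
    At D: go right to C.
      Visit C.
      At C: no left child.
      At C: go right to P.
        P is a leaf — visit P.
  At N: go right to T.
    Visit T.
    At T: go left to U.
      U is a leaf — visit U.
    At T: no right child.
At H: go right to K.
  Visit K.
  At K: go left to J.
    J is a leaf — visit J.
  At K: go right to B.
    B is a leaf — visit B.
Full pre-order sequence: H, N, D, E, L, C, P, T, U, K, J, B.

P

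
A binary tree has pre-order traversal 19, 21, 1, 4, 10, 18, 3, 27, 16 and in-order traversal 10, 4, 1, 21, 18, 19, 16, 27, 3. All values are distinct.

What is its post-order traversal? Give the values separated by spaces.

The first element of pre-order is the root; it splits in-order into left and right subtrees.
Root 19: left subtree has 5 nodes {10, 4, 1, 21, 18}, right has 3 {16, 27, 3}.
  Root 21: left subtree has 3 nodes {10, 4, 1}, right has 1 {18}.
    Root 1: left subtree has 2 nodes {10, 4}, right has 0 { }.
      Root 4: left subtree has 1 node {10}, right has 0 { }.
  Root 3: left subtree has 2 nodes {16, 27}, right has 0 { }.
    Root 27: left subtree has 1 node {16}, right has 0 { }.

10 4 1 18 21 16 27 3 19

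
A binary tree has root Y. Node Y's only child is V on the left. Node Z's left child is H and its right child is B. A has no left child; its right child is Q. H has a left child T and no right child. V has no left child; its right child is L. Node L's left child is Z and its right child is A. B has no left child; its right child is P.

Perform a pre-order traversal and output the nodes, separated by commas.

Y, V, L, Z, H, T, B, P, A, Q

Pre-order visits the node, then its left subtree, then its right subtree.
Visit Y.
At Y: go left to V.
  Visit V.
  At V: no left child.
  At V: go right to L.
    Visit L.
    At L: go left to Z.
      Visit Z.
      At Z: go left to H.
        Visit H.
        At H: go left to T.
          T is a leaf — visit T.
        At H: no right child.
      At Z: go right to B.
        Visit B.
        At B: no left child.
        At B: go right to P.
          P is a leaf — visit P.
    At L: go right to A.
      Visit A.
      At A: no left child.
      At A: go right to Q.
        Q is a leaf — visit Q.
At Y: no right child.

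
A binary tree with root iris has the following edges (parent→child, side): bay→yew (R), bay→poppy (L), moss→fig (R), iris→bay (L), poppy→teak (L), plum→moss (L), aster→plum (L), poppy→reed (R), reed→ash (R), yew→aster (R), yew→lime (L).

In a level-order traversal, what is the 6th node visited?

reed

Level-order visits nodes level by level from the root, left to right within each level.
Level 0: iris
Level 1: bay
Level 2: poppy, yew
Level 3: teak, reed, lime, aster
Level 4: ash, plum
Level 5: moss
Level 6: fig
Full level-order sequence: iris, bay, poppy, yew, teak, reed, lime, aster, ash, plum, moss, fig.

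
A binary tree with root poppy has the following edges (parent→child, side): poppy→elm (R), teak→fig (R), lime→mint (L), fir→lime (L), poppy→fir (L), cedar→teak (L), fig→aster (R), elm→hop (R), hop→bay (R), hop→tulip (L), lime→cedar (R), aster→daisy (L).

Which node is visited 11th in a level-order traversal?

Level-order visits nodes level by level from the root, left to right within each level.
Level 0: poppy
Level 1: fir, elm
Level 2: lime, hop
Level 3: mint, cedar, tulip, bay
Level 4: teak
Level 5: fig
Level 6: aster
Level 7: daisy
Full level-order sequence: poppy, fir, elm, lime, hop, mint, cedar, tulip, bay, teak, fig, aster, daisy.

fig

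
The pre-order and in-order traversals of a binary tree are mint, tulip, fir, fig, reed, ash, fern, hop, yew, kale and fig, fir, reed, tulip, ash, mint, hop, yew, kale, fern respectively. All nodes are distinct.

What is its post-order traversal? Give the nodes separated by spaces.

The first element of pre-order is the root; it splits in-order into left and right subtrees.
Root mint: left subtree has 5 nodes {fig, fir, reed, tulip, ash}, right has 4 {hop, yew, kale, fern}.
  Root tulip: left subtree has 3 nodes {fig, fir, reed}, right has 1 {ash}.
    Root fir: left subtree has 1 node {fig}, right has 1 {reed}.
  Root fern: left subtree has 3 nodes {hop, yew, kale}, right has 0 { }.
    Root hop: left subtree has 0 nodes { }, right has 2 {yew, kale}.
      Root yew: left subtree has 0 nodes { }, right has 1 {kale}.

fig reed fir ash tulip kale yew hop fern mint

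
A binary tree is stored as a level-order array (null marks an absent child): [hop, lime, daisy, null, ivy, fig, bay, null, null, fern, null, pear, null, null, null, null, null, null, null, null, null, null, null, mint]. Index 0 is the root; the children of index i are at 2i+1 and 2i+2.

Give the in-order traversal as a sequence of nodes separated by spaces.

In-order visits the left subtree, then the node, then the right subtree.
At hop: go left to lime.
  At lime: no left child.
  Visit lime.
  At lime: go right to ivy.
    At ivy: go left to fern.
      fern is a leaf — visit fern.
    Visit ivy.
    At ivy: no right child.
Visit hop.
At hop: go right to daisy.
  At daisy: go left to fig.
    At fig: go left to pear.
      At pear: go left to mint.
        mint is a leaf — visit mint.
      Visit pear.
      At pear: no right child.
    Visit fig.
    At fig: no right child.
  Visit daisy.
  At daisy: go right to bay.
    bay is a leaf — visit bay.

lime fern ivy hop mint pear fig daisy bay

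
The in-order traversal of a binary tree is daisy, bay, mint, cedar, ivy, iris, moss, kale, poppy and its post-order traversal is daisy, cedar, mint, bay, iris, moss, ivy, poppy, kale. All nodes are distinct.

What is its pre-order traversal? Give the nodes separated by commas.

The last element of post-order is the root; it splits in-order into left and right subtrees.
Root kale: left subtree has 7 nodes {daisy, bay, mint, cedar, ivy, iris, moss}, right has 1 {poppy}.
  Root ivy: left subtree has 4 nodes {daisy, bay, mint, cedar}, right has 2 {iris, moss}.
    Root bay: left subtree has 1 node {daisy}, right has 2 {mint, cedar}.
      Root mint: left subtree has 0 nodes { }, right has 1 {cedar}.
    Root moss: left subtree has 1 node {iris}, right has 0 { }.

kale, ivy, bay, daisy, mint, cedar, moss, iris, poppy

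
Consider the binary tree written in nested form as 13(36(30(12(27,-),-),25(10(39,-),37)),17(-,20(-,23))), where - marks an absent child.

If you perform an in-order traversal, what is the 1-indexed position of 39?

5

In-order visits the left subtree, then the node, then the right subtree.
At 13: go left to 36.
  At 36: go left to 30.
    At 30: go left to 12.
      At 12: go left to 27.
        27 is a leaf — visit 27.
      Visit 12.
      At 12: no right child.
    Visit 30.
    At 30: no right child.
  Visit 36.
  At 36: go right to 25.
    At 25: go left to 10.
      At 10: go left to 39.
        39 is a leaf — visit 39.
      Visit 10.
      At 10: no right child.
    Visit 25.
    At 25: go right to 37.
      37 is a leaf — visit 37.
Visit 13.
At 13: go right to 17.
  At 17: no left child.
  Visit 17.
  At 17: go right to 20.
    At 20: no left child.
    Visit 20.
    At 20: go right to 23.
      23 is a leaf — visit 23.
Full in-order sequence: 27, 12, 30, 36, 39, 10, 25, 37, 13, 17, 20, 23.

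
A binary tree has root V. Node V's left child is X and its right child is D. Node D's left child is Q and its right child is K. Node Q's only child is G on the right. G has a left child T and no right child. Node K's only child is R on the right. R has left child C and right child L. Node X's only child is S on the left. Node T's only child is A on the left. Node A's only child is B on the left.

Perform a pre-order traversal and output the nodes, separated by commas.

V, X, S, D, Q, G, T, A, B, K, R, C, L

Pre-order visits the node, then its left subtree, then its right subtree.
Visit V.
At V: go left to X.
  Visit X.
  At X: go left to S.
    S is a leaf — visit S.
  At X: no right child.
At V: go right to D.
  Visit D.
  At D: go left to Q.
    Visit Q.
    At Q: no left child.
    At Q: go right to G.
      Visit G.
      At G: go left to T.
        Visit T.
        At T: go left to A.
          Visit A.
          At A: go left to B.
            B is a leaf — visit B.
          At A: no right child.
        At T: no right child.
      At G: no right child.
  At D: go right to K.
    Visit K.
    At K: no left child.
    At K: go right to R.
      Visit R.
      At R: go left to C.
        C is a leaf — visit C.
      At R: go right to L.
        L is a leaf — visit L.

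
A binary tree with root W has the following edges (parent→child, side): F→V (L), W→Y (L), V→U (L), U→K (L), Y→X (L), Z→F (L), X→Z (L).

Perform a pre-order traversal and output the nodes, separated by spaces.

W Y X Z F V U K

Pre-order visits the node, then its left subtree, then its right subtree.
Visit W.
At W: go left to Y.
  Visit Y.
  At Y: go left to X.
    Visit X.
    At X: go left to Z.
      Visit Z.
      At Z: go left to F.
        Visit F.
        At F: go left to V.
          Visit V.
          At V: go left to U.
            Visit U.
            At U: go left to K.
              K is a leaf — visit K.
            At U: no right child.
          At V: no right child.
        At F: no right child.
      At Z: no right child.
    At X: no right child.
  At Y: no right child.
At W: no right child.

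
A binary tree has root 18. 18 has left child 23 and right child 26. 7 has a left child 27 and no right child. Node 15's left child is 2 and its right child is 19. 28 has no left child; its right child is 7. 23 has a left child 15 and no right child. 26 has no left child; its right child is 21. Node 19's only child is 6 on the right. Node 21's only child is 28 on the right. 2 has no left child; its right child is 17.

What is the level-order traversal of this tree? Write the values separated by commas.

Level-order visits nodes level by level from the root, left to right within each level.
Level 0: 18
Level 1: 23, 26
Level 2: 15, 21
Level 3: 2, 19, 28
Level 4: 17, 6, 7
Level 5: 27

18, 23, 26, 15, 21, 2, 19, 28, 17, 6, 7, 27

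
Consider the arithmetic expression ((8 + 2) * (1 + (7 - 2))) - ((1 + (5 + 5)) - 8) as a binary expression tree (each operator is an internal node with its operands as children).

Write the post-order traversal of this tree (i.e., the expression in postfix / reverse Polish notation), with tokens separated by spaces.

8 2 + 1 7 2 - + * 1 5 5 + + 8 - -

Post-order on an expression tree gives postfix notation: for each operator, emit left operand, right operand, then the operator.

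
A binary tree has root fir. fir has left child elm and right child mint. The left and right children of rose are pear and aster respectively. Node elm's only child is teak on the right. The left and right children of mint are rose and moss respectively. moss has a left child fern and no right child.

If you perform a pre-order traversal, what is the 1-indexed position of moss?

8

Pre-order visits the node, then its left subtree, then its right subtree.
Visit fir.
At fir: go left to elm.
  Visit elm.
  At elm: no left child.
  At elm: go right to teak.
    teak is a leaf — visit teak.
At fir: go right to mint.
  Visit mint.
  At mint: go left to rose.
    Visit rose.
    At rose: go left to pear.
      pear is a leaf — visit pear.
    At rose: go right to aster.
      aster is a leaf — visit aster.
  At mint: go right to moss.
    Visit moss.
    At moss: go left to fern.
      fern is a leaf — visit fern.
    At moss: no right child.
Full pre-order sequence: fir, elm, teak, mint, rose, pear, aster, moss, fern.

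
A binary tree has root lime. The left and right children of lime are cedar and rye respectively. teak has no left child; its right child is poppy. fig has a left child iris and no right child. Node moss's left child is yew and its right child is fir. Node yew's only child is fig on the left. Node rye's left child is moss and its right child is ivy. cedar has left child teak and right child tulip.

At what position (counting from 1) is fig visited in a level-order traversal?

11

Level-order visits nodes level by level from the root, left to right within each level.
Level 0: lime
Level 1: cedar, rye
Level 2: teak, tulip, moss, ivy
Level 3: poppy, yew, fir
Level 4: fig
Level 5: iris
Full level-order sequence: lime, cedar, rye, teak, tulip, moss, ivy, poppy, yew, fir, fig, iris.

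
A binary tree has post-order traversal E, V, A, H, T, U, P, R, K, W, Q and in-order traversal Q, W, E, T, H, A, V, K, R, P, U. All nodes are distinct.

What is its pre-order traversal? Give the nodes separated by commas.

Q, W, K, T, E, H, A, V, R, P, U

The last element of post-order is the root; it splits in-order into left and right subtrees.
Root Q: left subtree has 0 nodes { }, right has 10 {W, E, T, H, A, V, K, R, P, U}.
  Root W: left subtree has 0 nodes { }, right has 9 {E, T, H, A, V, K, R, P, U}.
    Root K: left subtree has 5 nodes {E, T, H, A, V}, right has 3 {R, P, U}.
      Root T: left subtree has 1 node {E}, right has 3 {H, A, V}.
        Root H: left subtree has 0 nodes { }, right has 2 {A, V}.
          Root A: left subtree has 0 nodes { }, right has 1 {V}.
      Root R: left subtree has 0 nodes { }, right has 2 {P, U}.
        Root P: left subtree has 0 nodes { }, right has 1 {U}.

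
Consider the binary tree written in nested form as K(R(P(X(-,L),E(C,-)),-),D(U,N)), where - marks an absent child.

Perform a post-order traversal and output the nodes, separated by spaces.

L X C E P R U N D K

Post-order visits the left subtree, then the right subtree, then the node.
At K: go left to R.
  At R: go left to P.
    At P: go left to X.
      At X: no left child.
      At X: go right to L.
        L is a leaf — visit L.
      Visit X.
    At P: go right to E.
      At E: go left to C.
        C is a leaf — visit C.
      At E: no right child.
      Visit E.
    Visit P.
  At R: no right child.
  Visit R.
At K: go right to D.
  At D: go left to U.
    U is a leaf — visit U.
  At D: go right to N.
    N is a leaf — visit N.
  Visit D.
Visit K.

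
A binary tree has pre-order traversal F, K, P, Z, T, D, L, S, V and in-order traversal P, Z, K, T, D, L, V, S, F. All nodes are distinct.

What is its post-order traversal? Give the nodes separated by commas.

Z, P, V, S, L, D, T, K, F

The first element of pre-order is the root; it splits in-order into left and right subtrees.
Root F: left subtree has 8 nodes {P, Z, K, T, D, L, V, S}, right has 0 { }.
  Root K: left subtree has 2 nodes {P, Z}, right has 5 {T, D, L, V, S}.
    Root P: left subtree has 0 nodes { }, right has 1 {Z}.
    Root T: left subtree has 0 nodes { }, right has 4 {D, L, V, S}.
      Root D: left subtree has 0 nodes { }, right has 3 {L, V, S}.
        Root L: left subtree has 0 nodes { }, right has 2 {V, S}.
          Root S: left subtree has 1 node {V}, right has 0 { }.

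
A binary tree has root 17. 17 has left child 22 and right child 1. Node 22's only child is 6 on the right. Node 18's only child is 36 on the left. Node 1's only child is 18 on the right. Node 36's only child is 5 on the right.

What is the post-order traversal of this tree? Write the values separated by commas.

6, 22, 5, 36, 18, 1, 17

Post-order visits the left subtree, then the right subtree, then the node.
At 17: go left to 22.
  At 22: no left child.
  At 22: go right to 6.
    6 is a leaf — visit 6.
  Visit 22.
At 17: go right to 1.
  At 1: no left child.
  At 1: go right to 18.
    At 18: go left to 36.
      At 36: no left child.
      At 36: go right to 5.
        5 is a leaf — visit 5.
      Visit 36.
    At 18: no right child.
    Visit 18.
  Visit 1.
Visit 17.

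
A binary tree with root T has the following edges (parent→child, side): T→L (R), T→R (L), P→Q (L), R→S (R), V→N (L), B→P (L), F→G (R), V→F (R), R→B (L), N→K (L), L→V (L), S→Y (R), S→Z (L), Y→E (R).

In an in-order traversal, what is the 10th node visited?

In-order visits the left subtree, then the node, then the right subtree.
At T: go left to R.
  At R: go left to B.
    At B: go left to P.
      At P: go left to Q.
        Q is a leaf — visit Q.
      Visit P.
      At P: no right child.
    Visit B.
    At B: no right child.
  Visit R.
  At R: go right to S.
    At S: go left to Z.
      Z is a leaf — visit Z.
    Visit S.
    At S: go right to Y.
      At Y: no left child.
      Visit Y.
      At Y: go right to E.
        E is a leaf — visit E.
Visit T.
At T: go right to L.
  At L: go left to V.
    At V: go left to N.
      At N: go left to K.
        K is a leaf — visit K.
      Visit N.
      At N: no right child.
    Visit V.
    At V: go right to F.
      At F: no left child.
      Visit F.
      At F: go right to G.
        G is a leaf — visit G.
  Visit L.
  At L: no right child.
Full in-order sequence: Q, P, B, R, Z, S, Y, E, T, K, N, V, F, G, L.

K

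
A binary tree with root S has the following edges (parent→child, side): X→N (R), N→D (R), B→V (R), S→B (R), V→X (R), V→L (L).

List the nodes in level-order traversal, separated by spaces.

S B V L X N D

Level-order visits nodes level by level from the root, left to right within each level.
Level 0: S
Level 1: B
Level 2: V
Level 3: L, X
Level 4: N
Level 5: D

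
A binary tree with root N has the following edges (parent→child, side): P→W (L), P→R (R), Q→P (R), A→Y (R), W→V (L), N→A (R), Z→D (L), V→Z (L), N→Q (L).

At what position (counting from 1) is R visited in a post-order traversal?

5

Post-order visits the left subtree, then the right subtree, then the node.
At N: go left to Q.
  At Q: no left child.
  At Q: go right to P.
    At P: go left to W.
      At W: go left to V.
        At V: go left to Z.
          At Z: go left to D.
            D is a leaf — visit D.
          At Z: no right child.
          Visit Z.
        At V: no right child.
        Visit V.
      At W: no right child.
      Visit W.
    At P: go right to R.
      R is a leaf — visit R.
    Visit P.
  Visit Q.
At N: go right to A.
  At A: no left child.
  At A: go right to Y.
    Y is a leaf — visit Y.
  Visit A.
Visit N.
Full post-order sequence: D, Z, V, W, R, P, Q, Y, A, N.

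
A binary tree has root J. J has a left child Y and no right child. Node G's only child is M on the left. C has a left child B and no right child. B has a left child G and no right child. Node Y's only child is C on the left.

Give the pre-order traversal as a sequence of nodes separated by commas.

Pre-order visits the node, then its left subtree, then its right subtree.
Visit J.
At J: go left to Y.
  Visit Y.
  At Y: go left to C.
    Visit C.
    At C: go left to B.
      Visit B.
      At B: go left to G.
        Visit G.
        At G: go left to M.
          M is a leaf — visit M.
        At G: no right child.
      At B: no right child.
    At C: no right child.
  At Y: no right child.
At J: no right child.

J, Y, C, B, G, M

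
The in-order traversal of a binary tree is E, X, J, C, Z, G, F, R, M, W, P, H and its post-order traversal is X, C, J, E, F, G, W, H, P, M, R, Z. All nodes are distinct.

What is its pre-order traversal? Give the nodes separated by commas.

Z, E, J, X, C, R, G, F, M, P, W, H

The last element of post-order is the root; it splits in-order into left and right subtrees.
Root Z: left subtree has 4 nodes {E, X, J, C}, right has 7 {G, F, R, M, W, P, H}.
  Root E: left subtree has 0 nodes { }, right has 3 {X, J, C}.
    Root J: left subtree has 1 node {X}, right has 1 {C}.
  Root R: left subtree has 2 nodes {G, F}, right has 4 {M, W, P, H}.
    Root G: left subtree has 0 nodes { }, right has 1 {F}.
    Root M: left subtree has 0 nodes { }, right has 3 {W, P, H}.
      Root P: left subtree has 1 node {W}, right has 1 {H}.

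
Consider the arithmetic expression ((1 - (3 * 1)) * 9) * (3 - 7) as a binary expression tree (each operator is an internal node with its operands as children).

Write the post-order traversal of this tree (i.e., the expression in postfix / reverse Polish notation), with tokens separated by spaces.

1 3 1 * - 9 * 3 7 - *

Post-order on an expression tree gives postfix notation: for each operator, emit left operand, right operand, then the operator.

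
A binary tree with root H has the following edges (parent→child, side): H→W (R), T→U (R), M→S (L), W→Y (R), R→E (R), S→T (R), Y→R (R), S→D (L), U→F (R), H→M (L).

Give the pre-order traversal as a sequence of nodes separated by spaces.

Pre-order visits the node, then its left subtree, then its right subtree.
Visit H.
At H: go left to M.
  Visit M.
  At M: go left to S.
    Visit S.
    At S: go left to D.
      D is a leaf — visit D.
    At S: go right to T.
      Visit T.
      At T: no left child.
      At T: go right to U.
        Visit U.
        At U: no left child.
        At U: go right to F.
          F is a leaf — visit F.
  At M: no right child.
At H: go right to W.
  Visit W.
  At W: no left child.
  At W: go right to Y.
    Visit Y.
    At Y: no left child.
    At Y: go right to R.
      Visit R.
      At R: no left child.
      At R: go right to E.
        E is a leaf — visit E.

H M S D T U F W Y R E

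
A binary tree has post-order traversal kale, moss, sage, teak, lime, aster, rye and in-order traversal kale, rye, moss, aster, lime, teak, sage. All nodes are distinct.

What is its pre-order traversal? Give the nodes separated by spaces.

The last element of post-order is the root; it splits in-order into left and right subtrees.
Root rye: left subtree has 1 node {kale}, right has 5 {moss, aster, lime, teak, sage}.
  Root aster: left subtree has 1 node {moss}, right has 3 {lime, teak, sage}.
    Root lime: left subtree has 0 nodes { }, right has 2 {teak, sage}.
      Root teak: left subtree has 0 nodes { }, right has 1 {sage}.

rye kale aster moss lime teak sage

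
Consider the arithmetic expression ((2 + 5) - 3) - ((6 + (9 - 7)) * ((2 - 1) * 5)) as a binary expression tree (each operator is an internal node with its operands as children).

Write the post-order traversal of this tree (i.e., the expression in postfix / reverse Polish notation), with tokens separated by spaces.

Post-order on an expression tree gives postfix notation: for each operator, emit left operand, right operand, then the operator.

2 5 + 3 - 6 9 7 - + 2 1 - 5 * * -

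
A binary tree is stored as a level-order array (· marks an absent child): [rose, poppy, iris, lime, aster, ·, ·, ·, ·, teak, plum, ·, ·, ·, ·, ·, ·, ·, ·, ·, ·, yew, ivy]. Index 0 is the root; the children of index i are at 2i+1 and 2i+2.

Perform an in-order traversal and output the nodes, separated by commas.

lime, poppy, teak, aster, yew, plum, ivy, rose, iris

In-order visits the left subtree, then the node, then the right subtree.
At rose: go left to poppy.
  At poppy: go left to lime.
    lime is a leaf — visit lime.
  Visit poppy.
  At poppy: go right to aster.
    At aster: go left to teak.
      teak is a leaf — visit teak.
    Visit aster.
    At aster: go right to plum.
      At plum: go left to yew.
        yew is a leaf — visit yew.
      Visit plum.
      At plum: go right to ivy.
        ivy is a leaf — visit ivy.
Visit rose.
At rose: go right to iris.
  iris is a leaf — visit iris.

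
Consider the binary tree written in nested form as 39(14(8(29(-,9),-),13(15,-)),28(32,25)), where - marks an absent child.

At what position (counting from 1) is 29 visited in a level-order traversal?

Level-order visits nodes level by level from the root, left to right within each level.
Level 0: 39
Level 1: 14, 28
Level 2: 8, 13, 32, 25
Level 3: 29, 15
Level 4: 9
Full level-order sequence: 39, 14, 28, 8, 13, 32, 25, 29, 15, 9.

8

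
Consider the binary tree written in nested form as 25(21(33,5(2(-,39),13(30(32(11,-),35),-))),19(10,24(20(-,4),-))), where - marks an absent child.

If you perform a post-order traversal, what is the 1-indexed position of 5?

9

Post-order visits the left subtree, then the right subtree, then the node.
At 25: go left to 21.
  At 21: go left to 33.
    33 is a leaf — visit 33.
  At 21: go right to 5.
    At 5: go left to 2.
      At 2: no left child.
      At 2: go right to 39.
        39 is a leaf — visit 39.
      Visit 2.
    At 5: go right to 13.
      At 13: go left to 30.
        At 30: go left to 32.
          At 32: go left to 11.
            11 is a leaf — visit 11.
          At 32: no right child.
          Visit 32.
        At 30: go right to 35.
          35 is a leaf — visit 35.
        Visit 30.
      At 13: no right child.
      Visit 13.
    Visit 5.
  Visit 21.
At 25: go right to 19.
  At 19: go left to 10.
    10 is a leaf — visit 10.
  At 19: go right to 24.
    At 24: go left to 20.
      At 20: no left child.
      At 20: go right to 4.
        4 is a leaf — visit 4.
      Visit 20.
    At 24: no right child.
    Visit 24.
  Visit 19.
Visit 25.
Full post-order sequence: 33, 39, 2, 11, 32, 35, 30, 13, 5, 21, 10, 4, 20, 24, 19, 25.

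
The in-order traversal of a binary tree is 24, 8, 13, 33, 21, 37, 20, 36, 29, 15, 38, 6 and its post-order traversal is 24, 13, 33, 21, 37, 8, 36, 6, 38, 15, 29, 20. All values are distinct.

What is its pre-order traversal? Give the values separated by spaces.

The last element of post-order is the root; it splits in-order into left and right subtrees.
Root 20: left subtree has 6 nodes {24, 8, 13, 33, 21, 37}, right has 5 {36, 29, 15, 38, 6}.
  Root 8: left subtree has 1 node {24}, right has 4 {13, 33, 21, 37}.
    Root 37: left subtree has 3 nodes {13, 33, 21}, right has 0 { }.
      Root 21: left subtree has 2 nodes {13, 33}, right has 0 { }.
        Root 33: left subtree has 1 node {13}, right has 0 { }.
  Root 29: left subtree has 1 node {36}, right has 3 {15, 38, 6}.
    Root 15: left subtree has 0 nodes { }, right has 2 {38, 6}.
      Root 38: left subtree has 0 nodes { }, right has 1 {6}.

20 8 24 37 21 33 13 29 36 15 38 6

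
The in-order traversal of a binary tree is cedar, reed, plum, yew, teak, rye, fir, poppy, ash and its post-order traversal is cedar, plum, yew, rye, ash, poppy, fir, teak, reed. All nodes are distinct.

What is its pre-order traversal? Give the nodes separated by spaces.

The last element of post-order is the root; it splits in-order into left and right subtrees.
Root reed: left subtree has 1 node {cedar}, right has 7 {plum, yew, teak, rye, fir, poppy, ash}.
  Root teak: left subtree has 2 nodes {plum, yew}, right has 4 {rye, fir, poppy, ash}.
    Root yew: left subtree has 1 node {plum}, right has 0 { }.
    Root fir: left subtree has 1 node {rye}, right has 2 {poppy, ash}.
      Root poppy: left subtree has 0 nodes { }, right has 1 {ash}.

reed cedar teak yew plum fir rye poppy ash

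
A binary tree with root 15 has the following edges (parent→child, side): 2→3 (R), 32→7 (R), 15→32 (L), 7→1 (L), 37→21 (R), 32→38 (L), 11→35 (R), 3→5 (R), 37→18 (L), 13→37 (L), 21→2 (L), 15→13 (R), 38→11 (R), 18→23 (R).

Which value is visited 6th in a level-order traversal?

37

Level-order visits nodes level by level from the root, left to right within each level.
Level 0: 15
Level 1: 32, 13
Level 2: 38, 7, 37
Level 3: 11, 1, 18, 21
Level 4: 35, 23, 2
Level 5: 3
Level 6: 5
Full level-order sequence: 15, 32, 13, 38, 7, 37, 11, 1, 18, 21, 35, 23, 2, 3, 5.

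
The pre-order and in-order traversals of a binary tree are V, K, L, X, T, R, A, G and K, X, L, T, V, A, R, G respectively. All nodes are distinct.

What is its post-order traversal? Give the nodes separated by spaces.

X T L K A G R V

The first element of pre-order is the root; it splits in-order into left and right subtrees.
Root V: left subtree has 4 nodes {K, X, L, T}, right has 3 {A, R, G}.
  Root K: left subtree has 0 nodes { }, right has 3 {X, L, T}.
    Root L: left subtree has 1 node {X}, right has 1 {T}.
  Root R: left subtree has 1 node {A}, right has 1 {G}.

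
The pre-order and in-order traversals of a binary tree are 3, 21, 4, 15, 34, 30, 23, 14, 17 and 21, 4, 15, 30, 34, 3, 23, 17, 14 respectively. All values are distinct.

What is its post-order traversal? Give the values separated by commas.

The first element of pre-order is the root; it splits in-order into left and right subtrees.
Root 3: left subtree has 5 nodes {21, 4, 15, 30, 34}, right has 3 {23, 17, 14}.
  Root 21: left subtree has 0 nodes { }, right has 4 {4, 15, 30, 34}.
    Root 4: left subtree has 0 nodes { }, right has 3 {15, 30, 34}.
      Root 15: left subtree has 0 nodes { }, right has 2 {30, 34}.
        Root 34: left subtree has 1 node {30}, right has 0 { }.
  Root 23: left subtree has 0 nodes { }, right has 2 {17, 14}.
    Root 14: left subtree has 1 node {17}, right has 0 { }.

30, 34, 15, 4, 21, 17, 14, 23, 3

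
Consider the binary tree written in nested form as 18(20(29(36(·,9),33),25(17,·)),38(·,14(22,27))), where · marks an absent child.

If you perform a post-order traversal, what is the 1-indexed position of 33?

Post-order visits the left subtree, then the right subtree, then the node.
At 18: go left to 20.
  At 20: go left to 29.
    At 29: go left to 36.
      At 36: no left child.
      At 36: go right to 9.
        9 is a leaf — visit 9.
      Visit 36.
    At 29: go right to 33.
      33 is a leaf — visit 33.
    Visit 29.
  At 20: go right to 25.
    At 25: go left to 17.
      17 is a leaf — visit 17.
    At 25: no right child.
    Visit 25.
  Visit 20.
At 18: go right to 38.
  At 38: no left child.
  At 38: go right to 14.
    At 14: go left to 22.
      22 is a leaf — visit 22.
    At 14: go right to 27.
      27 is a leaf — visit 27.
    Visit 14.
  Visit 38.
Visit 18.
Full post-order sequence: 9, 36, 33, 29, 17, 25, 20, 22, 27, 14, 38, 18.

3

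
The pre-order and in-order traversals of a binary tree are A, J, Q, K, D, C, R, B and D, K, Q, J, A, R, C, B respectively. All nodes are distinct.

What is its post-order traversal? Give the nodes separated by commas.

The first element of pre-order is the root; it splits in-order into left and right subtrees.
Root A: left subtree has 4 nodes {D, K, Q, J}, right has 3 {R, C, B}.
  Root J: left subtree has 3 nodes {D, K, Q}, right has 0 { }.
    Root Q: left subtree has 2 nodes {D, K}, right has 0 { }.
      Root K: left subtree has 1 node {D}, right has 0 { }.
  Root C: left subtree has 1 node {R}, right has 1 {B}.

D, K, Q, J, R, B, C, A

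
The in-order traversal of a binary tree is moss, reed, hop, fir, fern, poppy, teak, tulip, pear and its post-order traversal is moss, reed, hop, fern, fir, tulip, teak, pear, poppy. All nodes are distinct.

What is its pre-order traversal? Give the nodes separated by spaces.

poppy fir hop reed moss fern pear teak tulip

The last element of post-order is the root; it splits in-order into left and right subtrees.
Root poppy: left subtree has 5 nodes {moss, reed, hop, fir, fern}, right has 3 {teak, tulip, pear}.
  Root fir: left subtree has 3 nodes {moss, reed, hop}, right has 1 {fern}.
    Root hop: left subtree has 2 nodes {moss, reed}, right has 0 { }.
      Root reed: left subtree has 1 node {moss}, right has 0 { }.
  Root pear: left subtree has 2 nodes {teak, tulip}, right has 0 { }.
    Root teak: left subtree has 0 nodes { }, right has 1 {tulip}.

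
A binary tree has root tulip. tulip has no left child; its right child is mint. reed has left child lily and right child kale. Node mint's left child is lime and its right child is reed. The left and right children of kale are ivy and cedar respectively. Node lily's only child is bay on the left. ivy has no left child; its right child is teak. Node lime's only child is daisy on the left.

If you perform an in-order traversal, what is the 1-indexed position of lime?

In-order visits the left subtree, then the node, then the right subtree.
At tulip: no left child.
Visit tulip.
At tulip: go right to mint.
  At mint: go left to lime.
    At lime: go left to daisy.
      daisy is a leaf — visit daisy.
    Visit lime.
    At lime: no right child.
  Visit mint.
  At mint: go right to reed.
    At reed: go left to lily.
      At lily: go left to bay.
        bay is a leaf — visit bay.
      Visit lily.
      At lily: no right child.
    Visit reed.
    At reed: go right to kale.
      At kale: go left to ivy.
        At ivy: no left child.
        Visit ivy.
        At ivy: go right to teak.
          teak is a leaf — visit teak.
      Visit kale.
      At kale: go right to cedar.
        cedar is a leaf — visit cedar.
Full in-order sequence: tulip, daisy, lime, mint, bay, lily, reed, ivy, teak, kale, cedar.

3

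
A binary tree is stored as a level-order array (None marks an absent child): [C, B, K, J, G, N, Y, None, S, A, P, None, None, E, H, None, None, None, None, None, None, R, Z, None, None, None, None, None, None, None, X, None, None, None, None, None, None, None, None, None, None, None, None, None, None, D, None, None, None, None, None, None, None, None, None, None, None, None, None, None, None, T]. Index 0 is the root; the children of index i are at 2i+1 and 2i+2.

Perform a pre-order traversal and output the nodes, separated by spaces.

Pre-order visits the node, then its left subtree, then its right subtree.
Visit C.
At C: go left to B.
  Visit B.
  At B: go left to J.
    Visit J.
    At J: no left child.
    At J: go right to S.
      S is a leaf — visit S.
  At B: go right to G.
    Visit G.
    At G: go left to A.
      A is a leaf — visit A.
    At G: go right to P.
      Visit P.
      At P: go left to R.
        R is a leaf — visit R.
      At P: go right to Z.
        Visit Z.
        At Z: go left to D.
          D is a leaf — visit D.
        At Z: no right child.
At C: go right to K.
  Visit K.
  At K: go left to N.
    N is a leaf — visit N.
  At K: go right to Y.
    Visit Y.
    At Y: go left to E.
      E is a leaf — visit E.
    At Y: go right to H.
      Visit H.
      At H: no left child.
      At H: go right to X.
        Visit X.
        At X: go left to T.
          T is a leaf — visit T.
        At X: no right child.

C B J S G A P R Z D K N Y E H X T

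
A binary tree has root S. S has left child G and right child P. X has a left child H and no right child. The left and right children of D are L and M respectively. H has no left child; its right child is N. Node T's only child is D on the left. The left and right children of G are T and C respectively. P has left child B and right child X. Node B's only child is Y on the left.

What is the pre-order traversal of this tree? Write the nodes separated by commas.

Pre-order visits the node, then its left subtree, then its right subtree.
Visit S.
At S: go left to G.
  Visit G.
  At G: go left to T.
    Visit T.
    At T: go left to D.
      Visit D.
      At D: go left to L.
        L is a leaf — visit L.
      At D: go right to M.
        M is a leaf — visit M.
    At T: no right child.
  At G: go right to C.
    C is a leaf — visit C.
At S: go right to P.
  Visit P.
  At P: go left to B.
    Visit B.
    At B: go left to Y.
      Y is a leaf — visit Y.
    At B: no right child.
  At P: go right to X.
    Visit X.
    At X: go left to H.
      Visit H.
      At H: no left child.
      At H: go right to N.
        N is a leaf — visit N.
    At X: no right child.

S, G, T, D, L, M, C, P, B, Y, X, H, N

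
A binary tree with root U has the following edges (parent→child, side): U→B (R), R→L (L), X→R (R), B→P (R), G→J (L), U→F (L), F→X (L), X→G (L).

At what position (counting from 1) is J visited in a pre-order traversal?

5

Pre-order visits the node, then its left subtree, then its right subtree.
Visit U.
At U: go left to F.
  Visit F.
  At F: go left to X.
    Visit X.
    At X: go left to G.
      Visit G.
      At G: go left to J.
        J is a leaf — visit J.
      At G: no right child.
    At X: go right to R.
      Visit R.
      At R: go left to L.
        L is a leaf — visit L.
      At R: no right child.
  At F: no right child.
At U: go right to B.
  Visit B.
  At B: no left child.
  At B: go right to P.
    P is a leaf — visit P.
Full pre-order sequence: U, F, X, G, J, R, L, B, P.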